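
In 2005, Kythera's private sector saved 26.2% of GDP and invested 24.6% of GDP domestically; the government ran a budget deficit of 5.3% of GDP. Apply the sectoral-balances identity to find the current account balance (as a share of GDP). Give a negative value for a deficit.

-3.7

By the sectoral-balances identity, CA = (S_private - I) + (T - G).
Private balance = 26.2 - 24.6 = 1.6
Government balance (T - G) = -5.3
CA = 1.6 + (-5.3) = -3.7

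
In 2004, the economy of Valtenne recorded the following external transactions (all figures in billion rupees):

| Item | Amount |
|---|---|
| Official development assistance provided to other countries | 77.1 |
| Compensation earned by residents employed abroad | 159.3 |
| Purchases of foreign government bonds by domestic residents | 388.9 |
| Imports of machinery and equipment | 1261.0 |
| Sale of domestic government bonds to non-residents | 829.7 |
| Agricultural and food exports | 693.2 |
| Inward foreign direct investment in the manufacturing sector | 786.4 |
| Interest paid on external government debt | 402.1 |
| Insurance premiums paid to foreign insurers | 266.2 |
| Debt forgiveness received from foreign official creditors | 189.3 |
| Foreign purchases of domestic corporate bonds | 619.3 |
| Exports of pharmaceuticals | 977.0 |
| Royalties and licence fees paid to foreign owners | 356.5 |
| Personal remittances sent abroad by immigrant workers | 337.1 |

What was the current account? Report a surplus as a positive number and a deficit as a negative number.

-870.5

Goods: 693.2 - 1261.0 + 977.0 = 409.2
Services: -356.5 - 266.2 = -622.7
Primary income: -402.1 + 159.3 = -242.8
Secondary income: -77.1 - 337.1 = -414.2
Current account = 409.2 + (-622.7) + (-242.8) + (-414.2) = -870.5
(Excluded from the current account — financial account: purchases of foreign government bonds by domestic residents 388.9, sale of domestic government bonds to non-residents 829.7, inward foreign direct investment in the manufacturing sector 786.4, foreign purchases of domestic corporate bonds 619.3; capital account: debt forgiveness received from foreign official creditors 189.3.)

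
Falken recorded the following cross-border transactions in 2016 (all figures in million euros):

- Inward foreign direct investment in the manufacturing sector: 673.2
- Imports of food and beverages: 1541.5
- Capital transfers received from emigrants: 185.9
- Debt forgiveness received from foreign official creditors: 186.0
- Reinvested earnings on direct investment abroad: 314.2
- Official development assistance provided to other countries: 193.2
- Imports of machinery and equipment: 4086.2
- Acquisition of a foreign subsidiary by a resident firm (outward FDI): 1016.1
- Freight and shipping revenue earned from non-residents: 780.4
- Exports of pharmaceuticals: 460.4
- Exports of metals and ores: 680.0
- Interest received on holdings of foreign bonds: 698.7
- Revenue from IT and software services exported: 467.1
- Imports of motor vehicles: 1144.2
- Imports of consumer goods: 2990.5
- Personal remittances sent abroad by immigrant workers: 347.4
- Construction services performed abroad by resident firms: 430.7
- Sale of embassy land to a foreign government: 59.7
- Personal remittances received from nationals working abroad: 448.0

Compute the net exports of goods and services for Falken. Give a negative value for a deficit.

-6943.8

Goods: -2990.5 - 1541.5 + 680.0 - 4086.2 - 1144.2 + 460.4 = -8622.0
Services: 467.1 + 780.4 + 430.7 = 1678.2
Trade balance = -8622.0 + 1678.2 = -6943.8
(Excluded from the trade balance — financial account: inward foreign direct investment in the manufacturing sector 673.2, acquisition of a foreign subsidiary by a resident firm (outward FDI) 1016.1; capital account: capital transfers received from emigrants 185.9, debt forgiveness received from foreign official creditors 186.0, sale of embassy land to a foreign government 59.7; primary income: reinvested earnings on direct investment abroad 314.2, interest received on holdings of foreign bonds 698.7; secondary income: official development assistance provided to other countries 193.2, personal remittances sent abroad by immigrant workers 347.4, personal remittances received from nationals working abroad 448.0.)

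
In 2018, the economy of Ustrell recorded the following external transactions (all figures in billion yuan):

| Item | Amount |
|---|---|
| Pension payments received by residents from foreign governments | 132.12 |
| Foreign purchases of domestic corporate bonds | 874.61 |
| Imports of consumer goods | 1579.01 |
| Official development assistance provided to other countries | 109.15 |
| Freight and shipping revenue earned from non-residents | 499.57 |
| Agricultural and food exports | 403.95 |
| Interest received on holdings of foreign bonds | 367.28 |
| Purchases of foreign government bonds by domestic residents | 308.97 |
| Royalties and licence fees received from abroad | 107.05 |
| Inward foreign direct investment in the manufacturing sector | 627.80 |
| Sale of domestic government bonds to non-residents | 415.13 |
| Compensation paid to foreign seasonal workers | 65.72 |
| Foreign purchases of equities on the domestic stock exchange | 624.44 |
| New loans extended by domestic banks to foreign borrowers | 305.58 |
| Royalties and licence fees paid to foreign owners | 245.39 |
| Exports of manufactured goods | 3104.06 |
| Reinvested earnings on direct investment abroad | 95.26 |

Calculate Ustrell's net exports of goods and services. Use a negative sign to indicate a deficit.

Goods: -1579.01 + 403.95 + 3104.06 = 1929.00
Services: 499.57 + 107.05 - 245.39 = 361.23
Trade balance = 1929.00 + 361.23 = 2290.23
(Excluded from the trade balance — secondary income: pension payments received by residents from foreign governments 132.12, official development assistance provided to other countries 109.15; financial account: foreign purchases of domestic corporate bonds 874.61, purchases of foreign government bonds by domestic residents 308.97, inward foreign direct investment in the manufacturing sector 627.80, sale of domestic government bonds to non-residents 415.13, foreign purchases of equities on the domestic stock exchange 624.44, new loans extended by domestic banks to foreign borrowers 305.58; primary income: interest received on holdings of foreign bonds 367.28, compensation paid to foreign seasonal workers 65.72, reinvested earnings on direct investment abroad 95.26.)

2290.23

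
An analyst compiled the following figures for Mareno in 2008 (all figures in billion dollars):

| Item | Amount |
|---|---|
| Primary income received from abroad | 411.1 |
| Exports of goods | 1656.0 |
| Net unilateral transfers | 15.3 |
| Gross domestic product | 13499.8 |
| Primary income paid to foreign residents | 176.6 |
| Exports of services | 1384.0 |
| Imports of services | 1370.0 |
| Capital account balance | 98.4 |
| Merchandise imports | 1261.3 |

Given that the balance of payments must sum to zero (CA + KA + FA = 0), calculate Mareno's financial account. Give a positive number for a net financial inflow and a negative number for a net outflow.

-756.9

Goods balance = 1656.0 - 1261.3 = 394.7
Services balance = 1384.0 - 1370.0 = 14.0
Trade balance (goods + services) = 394.7 + 14.0 = 408.7
Net primary income = 411.1 - 176.6 = 234.5
Net secondary income = 15.3
Current account = 408.7 + 234.5 + 15.3 = 658.5
Financial account = -(658.5 + 98.4) = -756.9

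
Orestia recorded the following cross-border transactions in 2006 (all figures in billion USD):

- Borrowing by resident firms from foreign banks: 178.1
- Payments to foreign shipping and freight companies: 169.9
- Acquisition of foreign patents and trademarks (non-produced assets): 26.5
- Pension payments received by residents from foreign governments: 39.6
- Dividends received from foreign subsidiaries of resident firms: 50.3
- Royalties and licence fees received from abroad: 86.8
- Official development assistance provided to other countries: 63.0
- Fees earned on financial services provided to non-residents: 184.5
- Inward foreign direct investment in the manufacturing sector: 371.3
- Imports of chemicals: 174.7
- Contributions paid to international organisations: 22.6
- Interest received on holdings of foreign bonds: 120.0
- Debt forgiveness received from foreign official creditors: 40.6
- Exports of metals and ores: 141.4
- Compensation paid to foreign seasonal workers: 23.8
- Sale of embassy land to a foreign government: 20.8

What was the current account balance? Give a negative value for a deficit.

168.6

Goods: 141.4 - 174.7 = -33.3
Services: -169.9 + 184.5 + 86.8 = 101.4
Primary income: 120.0 - 23.8 + 50.3 = 146.5
Secondary income: 39.6 - 22.6 - 63.0 = -46.0
Current account = (-33.3) + 101.4 + 146.5 + (-46.0) = 168.6
(Excluded from the current account — financial account: borrowing by resident firms from foreign banks 178.1, inward foreign direct investment in the manufacturing sector 371.3; capital account: acquisition of foreign patents and trademarks (non-produced assets) 26.5, debt forgiveness received from foreign official creditors 40.6, sale of embassy land to a foreign government 20.8.)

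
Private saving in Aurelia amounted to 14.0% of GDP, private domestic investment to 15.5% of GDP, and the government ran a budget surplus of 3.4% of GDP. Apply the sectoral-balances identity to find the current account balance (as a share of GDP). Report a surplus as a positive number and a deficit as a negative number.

1.9

By the sectoral-balances identity, CA = (S_private - I) + (T - G).
Private balance = 14.0 - 15.5 = -1.5
Government balance (T - G) = 3.4
CA = -1.5 + 3.4 = 1.9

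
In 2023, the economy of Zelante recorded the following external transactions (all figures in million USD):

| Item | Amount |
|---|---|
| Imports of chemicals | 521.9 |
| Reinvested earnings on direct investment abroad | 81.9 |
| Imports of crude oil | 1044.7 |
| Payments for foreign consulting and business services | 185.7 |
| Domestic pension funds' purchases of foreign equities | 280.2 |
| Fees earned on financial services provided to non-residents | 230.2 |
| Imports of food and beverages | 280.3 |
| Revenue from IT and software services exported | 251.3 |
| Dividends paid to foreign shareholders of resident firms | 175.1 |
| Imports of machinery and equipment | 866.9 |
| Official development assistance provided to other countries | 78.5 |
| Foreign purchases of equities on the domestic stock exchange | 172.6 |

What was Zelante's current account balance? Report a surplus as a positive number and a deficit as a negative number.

-2589.7

Goods: -521.9 - 1044.7 - 280.3 - 866.9 = -2713.8
Services: 230.2 + 251.3 - 185.7 = 295.8
Primary income: -175.1 + 81.9 = -93.2
Secondary income: -78.5
Current account = (-2713.8) + 295.8 + (-93.2) + (-78.5) = -2589.7
(Excluded from the current account — financial account: domestic pension funds' purchases of foreign equities 280.2, foreign purchases of equities on the domestic stock exchange 172.6.)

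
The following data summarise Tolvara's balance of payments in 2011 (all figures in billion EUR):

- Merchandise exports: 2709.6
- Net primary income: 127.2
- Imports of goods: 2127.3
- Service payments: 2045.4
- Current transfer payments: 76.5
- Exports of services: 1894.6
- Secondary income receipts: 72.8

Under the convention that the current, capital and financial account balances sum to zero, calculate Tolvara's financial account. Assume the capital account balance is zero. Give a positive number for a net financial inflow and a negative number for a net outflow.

-555.0

Goods balance = 2709.6 - 2127.3 = 582.3
Services balance = 1894.6 - 2045.4 = -150.8
Trade balance (goods + services) = 582.3 + (-150.8) = 431.5
Net primary income = 127.2
Net secondary income = 72.8 - 76.5 = -3.7
Current account = 431.5 + 127.2 + (-3.7) = 555.0
Financial account = -(555.0) = -555.0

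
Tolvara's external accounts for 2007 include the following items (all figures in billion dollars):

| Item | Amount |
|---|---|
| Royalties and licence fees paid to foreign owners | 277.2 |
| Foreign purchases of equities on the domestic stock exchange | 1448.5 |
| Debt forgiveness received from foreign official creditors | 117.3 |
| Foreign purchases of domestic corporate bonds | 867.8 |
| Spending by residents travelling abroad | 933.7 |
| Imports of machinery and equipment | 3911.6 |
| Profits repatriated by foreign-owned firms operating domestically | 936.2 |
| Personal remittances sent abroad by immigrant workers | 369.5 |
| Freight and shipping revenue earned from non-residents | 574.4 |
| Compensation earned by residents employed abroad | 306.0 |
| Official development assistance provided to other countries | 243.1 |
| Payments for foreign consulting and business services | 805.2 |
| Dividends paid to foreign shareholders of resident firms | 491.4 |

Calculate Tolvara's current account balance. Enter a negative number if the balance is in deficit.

-7087.5

Goods: -3911.6
Services: -805.2 + 574.4 - 277.2 - 933.7 = -1441.7
Primary income: -491.4 + 306.0 - 936.2 = -1121.6
Secondary income: -369.5 - 243.1 = -612.6
Current account = (-3911.6) + (-1441.7) + (-1121.6) + (-612.6) = -7087.5
(Excluded from the current account — financial account: foreign purchases of equities on the domestic stock exchange 1448.5, foreign purchases of domestic corporate bonds 867.8; capital account: debt forgiveness received from foreign official creditors 117.3.)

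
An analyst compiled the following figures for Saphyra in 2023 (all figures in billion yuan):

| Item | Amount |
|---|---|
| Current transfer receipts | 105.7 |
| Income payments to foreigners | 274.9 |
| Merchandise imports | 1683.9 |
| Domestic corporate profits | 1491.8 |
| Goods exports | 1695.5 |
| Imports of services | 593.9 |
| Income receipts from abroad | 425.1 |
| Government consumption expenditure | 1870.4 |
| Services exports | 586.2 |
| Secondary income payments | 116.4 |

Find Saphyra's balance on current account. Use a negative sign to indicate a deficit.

Goods balance = 1695.5 - 1683.9 = 11.6
Services balance = 586.2 - 593.9 = -7.7
Trade balance (goods + services) = 11.6 + (-7.7) = 3.9
Net primary income = 425.1 - 274.9 = 150.2
Net secondary income = 105.7 - 116.4 = -10.7
Current account = 3.9 + 150.2 + (-10.7) = 143.4

143.4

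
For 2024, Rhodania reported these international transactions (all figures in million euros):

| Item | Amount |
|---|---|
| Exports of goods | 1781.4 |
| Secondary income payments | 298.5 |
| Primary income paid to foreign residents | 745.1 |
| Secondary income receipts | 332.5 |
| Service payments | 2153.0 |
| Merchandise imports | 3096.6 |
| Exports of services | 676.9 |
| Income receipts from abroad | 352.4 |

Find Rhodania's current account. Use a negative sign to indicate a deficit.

Goods balance = 1781.4 - 3096.6 = -1315.2
Services balance = 676.9 - 2153.0 = -1476.1
Trade balance (goods + services) = -1315.2 + (-1476.1) = -2791.3
Net primary income = 352.4 - 745.1 = -392.7
Net secondary income = 332.5 - 298.5 = 34.0
Current account = -2791.3 + (-392.7) + 34.0 = -3150.0

-3150.0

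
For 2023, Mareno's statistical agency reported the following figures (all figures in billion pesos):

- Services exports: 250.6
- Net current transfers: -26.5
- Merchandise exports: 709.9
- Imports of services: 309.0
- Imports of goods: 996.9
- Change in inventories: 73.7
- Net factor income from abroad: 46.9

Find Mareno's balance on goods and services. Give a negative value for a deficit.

-345.4

Goods balance = 709.9 - 996.9 = -287.0
Services balance = 250.6 - 309.0 = -58.4
Trade balance (goods + services) = -287.0 + (-58.4) = -345.4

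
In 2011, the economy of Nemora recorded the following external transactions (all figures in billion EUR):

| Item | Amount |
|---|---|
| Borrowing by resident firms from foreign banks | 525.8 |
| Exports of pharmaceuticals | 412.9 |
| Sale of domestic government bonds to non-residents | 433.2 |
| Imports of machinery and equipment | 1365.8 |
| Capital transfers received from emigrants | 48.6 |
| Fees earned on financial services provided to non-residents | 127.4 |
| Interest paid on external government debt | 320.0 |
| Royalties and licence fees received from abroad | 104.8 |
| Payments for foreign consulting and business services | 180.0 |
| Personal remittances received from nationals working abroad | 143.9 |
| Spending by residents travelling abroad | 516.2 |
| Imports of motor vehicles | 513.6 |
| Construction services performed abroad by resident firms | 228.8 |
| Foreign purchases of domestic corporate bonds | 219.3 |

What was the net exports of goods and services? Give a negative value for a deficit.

-1701.7

Goods: 412.9 - 1365.8 - 513.6 = -1466.5
Services: -180.0 + 228.8 + 127.4 - 516.2 + 104.8 = -235.2
Trade balance = -1466.5 + (-235.2) = -1701.7
(Excluded from the trade balance — financial account: borrowing by resident firms from foreign banks 525.8, sale of domestic government bonds to non-residents 433.2, foreign purchases of domestic corporate bonds 219.3; capital account: capital transfers received from emigrants 48.6; primary income: interest paid on external government debt 320.0; secondary income: personal remittances received from nationals working abroad 143.9.)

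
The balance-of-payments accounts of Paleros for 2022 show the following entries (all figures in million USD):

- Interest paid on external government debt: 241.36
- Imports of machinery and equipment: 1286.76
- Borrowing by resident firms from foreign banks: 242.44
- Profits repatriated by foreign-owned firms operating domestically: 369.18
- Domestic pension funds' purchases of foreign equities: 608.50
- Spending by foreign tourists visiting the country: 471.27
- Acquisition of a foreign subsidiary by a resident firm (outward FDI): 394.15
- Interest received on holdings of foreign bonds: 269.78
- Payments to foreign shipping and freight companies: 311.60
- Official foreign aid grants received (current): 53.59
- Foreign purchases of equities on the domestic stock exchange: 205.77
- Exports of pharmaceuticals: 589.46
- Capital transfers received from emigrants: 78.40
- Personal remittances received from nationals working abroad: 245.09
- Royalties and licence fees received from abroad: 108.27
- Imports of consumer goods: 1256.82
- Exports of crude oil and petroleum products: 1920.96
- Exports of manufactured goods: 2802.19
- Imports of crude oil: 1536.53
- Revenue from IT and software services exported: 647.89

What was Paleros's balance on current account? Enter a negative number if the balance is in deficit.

Goods: -1286.76 - 1256.82 + 589.46 + 1920.96 - 1536.53 + 2802.19 = 1232.50
Services: 471.27 + 108.27 - 311.60 + 647.89 = 915.83
Primary income: 269.78 - 241.36 - 369.18 = -340.76
Secondary income: 245.09 + 53.59 = 298.68
Current account = 1232.50 + 915.83 + (-340.76) + 298.68 = 2106.25
(Excluded from the current account — financial account: borrowing by resident firms from foreign banks 242.44, domestic pension funds' purchases of foreign equities 608.50, acquisition of a foreign subsidiary by a resident firm (outward FDI) 394.15, foreign purchases of equities on the domestic stock exchange 205.77; capital account: capital transfers received from emigrants 78.40.)

2106.25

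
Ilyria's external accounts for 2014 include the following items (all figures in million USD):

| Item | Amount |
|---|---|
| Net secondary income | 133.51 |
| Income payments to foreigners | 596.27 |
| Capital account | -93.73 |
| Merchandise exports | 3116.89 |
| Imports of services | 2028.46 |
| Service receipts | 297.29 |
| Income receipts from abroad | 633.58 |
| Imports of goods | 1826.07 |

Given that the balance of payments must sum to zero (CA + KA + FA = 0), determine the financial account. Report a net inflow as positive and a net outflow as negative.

Goods balance = 3116.89 - 1826.07 = 1290.82
Services balance = 297.29 - 2028.46 = -1731.17
Trade balance (goods + services) = 1290.82 + (-1731.17) = -440.35
Net primary income = 633.58 - 596.27 = 37.31
Net secondary income = 133.51
Current account = -440.35 + 37.31 + 133.51 = -269.53
Financial account = -(-269.53 + (-93.73)) = 363.26

363.26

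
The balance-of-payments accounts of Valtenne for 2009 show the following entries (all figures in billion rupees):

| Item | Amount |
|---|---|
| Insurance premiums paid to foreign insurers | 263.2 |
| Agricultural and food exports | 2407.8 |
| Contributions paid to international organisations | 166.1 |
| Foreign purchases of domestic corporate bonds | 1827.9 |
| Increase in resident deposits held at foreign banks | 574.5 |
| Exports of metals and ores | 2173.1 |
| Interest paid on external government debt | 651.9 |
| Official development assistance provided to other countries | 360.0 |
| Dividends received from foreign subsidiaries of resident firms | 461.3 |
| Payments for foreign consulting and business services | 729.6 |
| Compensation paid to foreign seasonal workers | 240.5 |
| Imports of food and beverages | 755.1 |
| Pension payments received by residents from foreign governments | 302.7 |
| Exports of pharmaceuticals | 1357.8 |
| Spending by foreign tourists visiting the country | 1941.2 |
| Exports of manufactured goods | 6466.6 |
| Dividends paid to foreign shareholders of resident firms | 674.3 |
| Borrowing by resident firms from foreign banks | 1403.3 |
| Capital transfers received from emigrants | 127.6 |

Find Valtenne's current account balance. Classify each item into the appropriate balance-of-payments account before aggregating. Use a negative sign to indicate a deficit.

Goods: -755.1 + 1357.8 + 2173.1 + 6466.6 + 2407.8 = 11650.2
Services: 1941.2 - 263.2 - 729.6 = 948.4
Primary income: -240.5 - 674.3 + 461.3 - 651.9 = -1105.4
Secondary income: -360.0 - 166.1 + 302.7 = -223.4
Current account = 11650.2 + 948.4 + (-1105.4) + (-223.4) = 11269.8
(Excluded from the current account — financial account: foreign purchases of domestic corporate bonds 1827.9, increase in resident deposits held at foreign banks 574.5, borrowing by resident firms from foreign banks 1403.3; capital account: capital transfers received from emigrants 127.6.)

11269.8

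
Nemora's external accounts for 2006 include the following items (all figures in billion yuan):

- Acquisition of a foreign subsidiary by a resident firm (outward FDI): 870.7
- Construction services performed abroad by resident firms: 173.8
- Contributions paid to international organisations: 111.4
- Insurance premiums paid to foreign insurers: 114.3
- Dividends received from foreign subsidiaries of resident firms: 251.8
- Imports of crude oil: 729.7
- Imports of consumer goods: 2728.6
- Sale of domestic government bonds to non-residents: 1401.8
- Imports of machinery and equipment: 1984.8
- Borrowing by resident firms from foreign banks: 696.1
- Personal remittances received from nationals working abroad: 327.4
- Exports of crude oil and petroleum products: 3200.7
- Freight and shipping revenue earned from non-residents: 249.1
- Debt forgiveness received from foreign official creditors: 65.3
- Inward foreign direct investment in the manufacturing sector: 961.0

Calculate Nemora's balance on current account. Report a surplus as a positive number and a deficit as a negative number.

Goods: 3200.7 - 1984.8 - 729.7 - 2728.6 = -2242.4
Services: 173.8 + 249.1 - 114.3 = 308.6
Primary income: 251.8
Secondary income: 327.4 - 111.4 = 216.0
Current account = (-2242.4) + 308.6 + 251.8 + 216.0 = -1466.0
(Excluded from the current account — financial account: acquisition of a foreign subsidiary by a resident firm (outward FDI) 870.7, sale of domestic government bonds to non-residents 1401.8, borrowing by resident firms from foreign banks 696.1, inward foreign direct investment in the manufacturing sector 961.0; capital account: debt forgiveness received from foreign official creditors 65.3.)

-1466.0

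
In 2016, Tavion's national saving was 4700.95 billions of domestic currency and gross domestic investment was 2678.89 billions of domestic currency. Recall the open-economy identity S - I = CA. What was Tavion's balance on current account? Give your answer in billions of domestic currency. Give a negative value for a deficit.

CA = S - I = 4700.95 - 2678.89 = 2022.06

2022.06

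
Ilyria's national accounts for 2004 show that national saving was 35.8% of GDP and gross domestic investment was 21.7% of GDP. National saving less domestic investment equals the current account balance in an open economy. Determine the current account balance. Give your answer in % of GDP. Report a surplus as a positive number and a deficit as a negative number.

14.1

CA = S - I = 35.8 - 21.7 = 14.1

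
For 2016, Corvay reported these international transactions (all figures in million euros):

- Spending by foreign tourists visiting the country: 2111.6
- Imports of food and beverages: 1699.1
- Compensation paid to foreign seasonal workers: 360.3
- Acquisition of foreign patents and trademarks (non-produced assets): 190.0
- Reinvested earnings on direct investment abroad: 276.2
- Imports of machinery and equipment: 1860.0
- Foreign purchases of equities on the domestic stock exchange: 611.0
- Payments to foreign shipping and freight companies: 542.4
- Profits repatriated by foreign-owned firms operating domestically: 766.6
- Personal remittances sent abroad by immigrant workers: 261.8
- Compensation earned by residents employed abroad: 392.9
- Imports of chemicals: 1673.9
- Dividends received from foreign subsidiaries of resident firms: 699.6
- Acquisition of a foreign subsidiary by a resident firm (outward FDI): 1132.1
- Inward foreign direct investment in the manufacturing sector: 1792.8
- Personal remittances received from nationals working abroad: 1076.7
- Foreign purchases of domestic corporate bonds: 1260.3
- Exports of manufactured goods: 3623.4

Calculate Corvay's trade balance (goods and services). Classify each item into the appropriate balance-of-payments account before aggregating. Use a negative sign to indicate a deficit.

Goods: -1860.0 - 1673.9 + 3623.4 - 1699.1 = -1609.6
Services: 2111.6 - 542.4 = 1569.2
Trade balance = -1609.6 + 1569.2 = -40.4
(Excluded from the trade balance — primary income: compensation paid to foreign seasonal workers 360.3, reinvested earnings on direct investment abroad 276.2, profits repatriated by foreign-owned firms operating domestically 766.6, compensation earned by residents employed abroad 392.9, dividends received from foreign subsidiaries of resident firms 699.6; capital account: acquisition of foreign patents and trademarks (non-produced assets) 190.0; financial account: foreign purchases of equities on the domestic stock exchange 611.0, acquisition of a foreign subsidiary by a resident firm (outward FDI) 1132.1, inward foreign direct investment in the manufacturing sector 1792.8, foreign purchases of domestic corporate bonds 1260.3; secondary income: personal remittances sent abroad by immigrant workers 261.8, personal remittances received from nationals working abroad 1076.7.)

-40.4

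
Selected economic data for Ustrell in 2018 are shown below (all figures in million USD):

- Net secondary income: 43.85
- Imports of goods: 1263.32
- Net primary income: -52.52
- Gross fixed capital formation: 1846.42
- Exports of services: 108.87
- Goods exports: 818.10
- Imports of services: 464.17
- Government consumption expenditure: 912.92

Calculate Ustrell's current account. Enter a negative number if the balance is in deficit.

-809.19

Goods balance = 818.10 - 1263.32 = -445.22
Services balance = 108.87 - 464.17 = -355.30
Trade balance (goods + services) = -445.22 + (-355.30) = -800.52
Net primary income = -52.52
Net secondary income = 43.85
Current account = -800.52 + (-52.52) + 43.85 = -809.19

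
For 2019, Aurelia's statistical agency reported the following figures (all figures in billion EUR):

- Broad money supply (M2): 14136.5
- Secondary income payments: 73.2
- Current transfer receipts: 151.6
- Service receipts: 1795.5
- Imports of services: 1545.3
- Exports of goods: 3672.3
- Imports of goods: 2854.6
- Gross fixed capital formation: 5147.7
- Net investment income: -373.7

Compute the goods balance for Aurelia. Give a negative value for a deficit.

817.7

Goods balance = 3672.3 - 2854.6 = 817.7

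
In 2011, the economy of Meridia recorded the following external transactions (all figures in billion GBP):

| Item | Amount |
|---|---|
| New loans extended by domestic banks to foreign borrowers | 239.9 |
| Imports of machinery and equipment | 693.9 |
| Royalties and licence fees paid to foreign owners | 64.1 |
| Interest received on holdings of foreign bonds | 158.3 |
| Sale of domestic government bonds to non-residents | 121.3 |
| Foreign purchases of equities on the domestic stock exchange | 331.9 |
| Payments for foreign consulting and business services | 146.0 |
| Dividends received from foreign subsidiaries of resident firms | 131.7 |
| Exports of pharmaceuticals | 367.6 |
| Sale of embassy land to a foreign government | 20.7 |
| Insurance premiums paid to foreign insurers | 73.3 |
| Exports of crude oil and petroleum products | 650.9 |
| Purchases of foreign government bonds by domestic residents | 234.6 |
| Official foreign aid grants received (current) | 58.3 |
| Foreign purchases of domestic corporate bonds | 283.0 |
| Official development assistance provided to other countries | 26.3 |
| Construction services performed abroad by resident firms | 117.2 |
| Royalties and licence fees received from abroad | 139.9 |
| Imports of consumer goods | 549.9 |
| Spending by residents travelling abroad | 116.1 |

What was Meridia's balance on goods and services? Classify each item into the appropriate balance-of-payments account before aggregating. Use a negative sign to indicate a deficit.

-367.7

Goods: 367.6 + 650.9 - 693.9 - 549.9 = -225.3
Services: -116.1 + 117.2 + 139.9 - 146.0 - 64.1 - 73.3 = -142.4
Trade balance = -225.3 + (-142.4) = -367.7
(Excluded from the trade balance — financial account: new loans extended by domestic banks to foreign borrowers 239.9, sale of domestic government bonds to non-residents 121.3, foreign purchases of equities on the domestic stock exchange 331.9, purchases of foreign government bonds by domestic residents 234.6, foreign purchases of domestic corporate bonds 283.0; primary income: interest received on holdings of foreign bonds 158.3, dividends received from foreign subsidiaries of resident firms 131.7; capital account: sale of embassy land to a foreign government 20.7; secondary income: official foreign aid grants received (current) 58.3, official development assistance provided to other countries 26.3.)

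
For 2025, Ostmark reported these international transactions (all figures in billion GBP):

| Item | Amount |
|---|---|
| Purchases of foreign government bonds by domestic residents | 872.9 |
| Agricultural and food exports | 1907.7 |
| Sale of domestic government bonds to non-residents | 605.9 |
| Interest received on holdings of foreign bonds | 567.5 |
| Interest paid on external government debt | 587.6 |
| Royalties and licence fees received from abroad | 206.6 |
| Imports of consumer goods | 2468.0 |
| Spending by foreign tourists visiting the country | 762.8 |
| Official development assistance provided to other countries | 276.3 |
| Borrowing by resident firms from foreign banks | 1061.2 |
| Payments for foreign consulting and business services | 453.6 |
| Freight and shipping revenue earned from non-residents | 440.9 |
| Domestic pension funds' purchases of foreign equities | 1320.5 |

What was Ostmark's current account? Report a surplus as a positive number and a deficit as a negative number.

Goods: 1907.7 - 2468.0 = -560.3
Services: 206.6 + 762.8 - 453.6 + 440.9 = 956.7
Primary income: 567.5 - 587.6 = -20.1
Secondary income: -276.3
Current account = (-560.3) + 956.7 + (-20.1) + (-276.3) = 100.0
(Excluded from the current account — financial account: purchases of foreign government bonds by domestic residents 872.9, sale of domestic government bonds to non-residents 605.9, borrowing by resident firms from foreign banks 1061.2, domestic pension funds' purchases of foreign equities 1320.5.)

100.0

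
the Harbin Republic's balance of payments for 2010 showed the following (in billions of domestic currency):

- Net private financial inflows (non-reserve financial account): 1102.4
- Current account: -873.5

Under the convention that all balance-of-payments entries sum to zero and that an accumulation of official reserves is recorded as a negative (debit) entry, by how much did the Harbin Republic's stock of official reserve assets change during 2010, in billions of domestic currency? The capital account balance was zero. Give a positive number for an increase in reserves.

228.9

Official reserve transactions balance = -((-873.5) + 1102.4) = -228.9
An accumulation of reserves is recorded as a debit (negative entry), so the change in the stock of reserves is the negative of that balance.
Change in official reserves = -(-228.9) = 228.9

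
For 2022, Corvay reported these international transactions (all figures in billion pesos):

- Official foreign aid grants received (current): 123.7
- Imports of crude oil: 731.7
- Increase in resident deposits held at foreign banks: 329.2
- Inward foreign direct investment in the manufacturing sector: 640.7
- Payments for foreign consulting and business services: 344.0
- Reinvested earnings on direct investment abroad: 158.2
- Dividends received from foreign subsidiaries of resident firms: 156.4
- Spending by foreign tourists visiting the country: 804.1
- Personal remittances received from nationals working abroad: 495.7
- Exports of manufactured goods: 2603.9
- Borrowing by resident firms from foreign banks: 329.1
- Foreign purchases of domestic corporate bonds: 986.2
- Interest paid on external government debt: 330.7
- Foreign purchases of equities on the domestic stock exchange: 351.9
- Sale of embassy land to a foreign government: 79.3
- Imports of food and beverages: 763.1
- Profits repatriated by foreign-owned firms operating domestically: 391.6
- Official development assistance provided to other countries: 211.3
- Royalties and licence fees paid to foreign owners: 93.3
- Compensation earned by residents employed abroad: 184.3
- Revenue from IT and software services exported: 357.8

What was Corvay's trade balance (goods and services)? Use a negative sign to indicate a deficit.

1833.7

Goods: -731.7 + 2603.9 - 763.1 = 1109.1
Services: -344.0 + 804.1 + 357.8 - 93.3 = 724.6
Trade balance = 1109.1 + 724.6 = 1833.7
(Excluded from the trade balance — secondary income: official foreign aid grants received (current) 123.7, personal remittances received from nationals working abroad 495.7, official development assistance provided to other countries 211.3; financial account: increase in resident deposits held at foreign banks 329.2, inward foreign direct investment in the manufacturing sector 640.7, borrowing by resident firms from foreign banks 329.1, foreign purchases of domestic corporate bonds 986.2, foreign purchases of equities on the domestic stock exchange 351.9; primary income: reinvested earnings on direct investment abroad 158.2, dividends received from foreign subsidiaries of resident firms 156.4, interest paid on external government debt 330.7, profits repatriated by foreign-owned firms operating domestically 391.6, compensation earned by residents employed abroad 184.3; capital account: sale of embassy land to a foreign government 79.3.)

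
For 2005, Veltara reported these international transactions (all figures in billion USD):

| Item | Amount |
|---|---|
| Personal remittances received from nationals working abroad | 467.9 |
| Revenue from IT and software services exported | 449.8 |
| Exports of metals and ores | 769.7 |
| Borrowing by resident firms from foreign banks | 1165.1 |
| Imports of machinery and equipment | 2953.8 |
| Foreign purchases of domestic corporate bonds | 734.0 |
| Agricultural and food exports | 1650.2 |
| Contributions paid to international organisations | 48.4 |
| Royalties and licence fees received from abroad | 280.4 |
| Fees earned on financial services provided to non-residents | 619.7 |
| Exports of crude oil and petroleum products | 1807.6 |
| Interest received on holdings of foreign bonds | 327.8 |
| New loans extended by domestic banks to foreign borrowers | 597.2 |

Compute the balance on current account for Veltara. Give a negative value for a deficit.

3370.9

Goods: 1650.2 - 2953.8 + 1807.6 + 769.7 = 1273.7
Services: 280.4 + 619.7 + 449.8 = 1349.9
Primary income: 327.8
Secondary income: -48.4 + 467.9 = 419.5
Current account = 1273.7 + 1349.9 + 327.8 + 419.5 = 3370.9
(Excluded from the current account — financial account: borrowing by resident firms from foreign banks 1165.1, foreign purchases of domestic corporate bonds 734.0, new loans extended by domestic banks to foreign borrowers 597.2.)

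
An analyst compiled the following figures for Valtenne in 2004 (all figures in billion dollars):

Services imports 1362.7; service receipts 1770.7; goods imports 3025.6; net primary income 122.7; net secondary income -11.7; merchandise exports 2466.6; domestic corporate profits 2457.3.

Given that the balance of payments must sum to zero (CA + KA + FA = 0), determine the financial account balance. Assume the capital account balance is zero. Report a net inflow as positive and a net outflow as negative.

Goods balance = 2466.6 - 3025.6 = -559.0
Services balance = 1770.7 - 1362.7 = 408.0
Trade balance (goods + services) = -559.0 + 408.0 = -151.0
Net primary income = 122.7
Net secondary income = -11.7
Current account = -151.0 + 122.7 + (-11.7) = -40.0
Financial account = -(-40.0) = 40.0

40.0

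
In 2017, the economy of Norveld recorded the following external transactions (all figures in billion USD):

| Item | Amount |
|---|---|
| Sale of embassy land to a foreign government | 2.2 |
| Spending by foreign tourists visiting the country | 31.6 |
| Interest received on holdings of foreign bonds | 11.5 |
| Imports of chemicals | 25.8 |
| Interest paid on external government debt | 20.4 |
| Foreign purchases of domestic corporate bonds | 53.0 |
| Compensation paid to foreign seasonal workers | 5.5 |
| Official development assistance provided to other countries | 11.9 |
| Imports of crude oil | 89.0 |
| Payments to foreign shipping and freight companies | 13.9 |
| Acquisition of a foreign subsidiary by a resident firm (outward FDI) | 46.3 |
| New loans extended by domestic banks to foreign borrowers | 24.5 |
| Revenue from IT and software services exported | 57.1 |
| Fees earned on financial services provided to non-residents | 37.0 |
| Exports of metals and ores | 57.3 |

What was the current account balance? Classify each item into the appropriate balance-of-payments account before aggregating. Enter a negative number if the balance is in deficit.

28.0

Goods: -89.0 - 25.8 + 57.3 = -57.5
Services: 57.1 + 37.0 - 13.9 + 31.6 = 111.8
Primary income: -20.4 - 5.5 + 11.5 = -14.4
Secondary income: -11.9
Current account = (-57.5) + 111.8 + (-14.4) + (-11.9) = 28.0
(Excluded from the current account — capital account: sale of embassy land to a foreign government 2.2; financial account: foreign purchases of domestic corporate bonds 53.0, acquisition of a foreign subsidiary by a resident firm (outward FDI) 46.3, new loans extended by domestic banks to foreign borrowers 24.5.)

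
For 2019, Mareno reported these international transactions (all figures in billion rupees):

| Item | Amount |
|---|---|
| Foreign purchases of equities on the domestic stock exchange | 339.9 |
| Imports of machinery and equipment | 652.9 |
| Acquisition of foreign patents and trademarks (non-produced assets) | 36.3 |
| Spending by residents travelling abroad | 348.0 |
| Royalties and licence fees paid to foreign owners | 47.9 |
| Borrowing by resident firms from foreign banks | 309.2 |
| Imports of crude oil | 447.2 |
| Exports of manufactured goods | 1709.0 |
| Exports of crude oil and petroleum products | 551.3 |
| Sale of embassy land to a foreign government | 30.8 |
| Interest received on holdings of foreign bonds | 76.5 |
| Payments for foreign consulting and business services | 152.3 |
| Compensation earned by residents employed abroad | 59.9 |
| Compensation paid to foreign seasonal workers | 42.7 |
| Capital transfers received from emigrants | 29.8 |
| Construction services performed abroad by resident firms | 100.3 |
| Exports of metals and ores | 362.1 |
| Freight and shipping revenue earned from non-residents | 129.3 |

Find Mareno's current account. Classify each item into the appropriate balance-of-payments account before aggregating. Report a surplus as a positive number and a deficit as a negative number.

1297.4

Goods: -652.9 + 362.1 - 447.2 + 1709.0 + 551.3 = 1522.3
Services: -348.0 + 100.3 - 152.3 + 129.3 - 47.9 = -318.6
Primary income: 76.5 + 59.9 - 42.7 = 93.7
Current account = 1522.3 + (-318.6) + 93.7 = 1297.4
(Excluded from the current account — financial account: foreign purchases of equities on the domestic stock exchange 339.9, borrowing by resident firms from foreign banks 309.2; capital account: acquisition of foreign patents and trademarks (non-produced assets) 36.3, sale of embassy land to a foreign government 30.8, capital transfers received from emigrants 29.8.)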